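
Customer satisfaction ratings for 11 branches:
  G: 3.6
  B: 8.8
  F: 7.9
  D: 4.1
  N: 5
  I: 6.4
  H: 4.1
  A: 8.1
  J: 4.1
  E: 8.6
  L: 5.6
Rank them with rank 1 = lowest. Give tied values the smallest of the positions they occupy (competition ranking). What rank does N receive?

Sorted (ascending): 3.6, 4.1, 4.1, 4.1, 5, 5.6, 6.4, 7.9, 8.1, 8.6, 8.8
The 3 values of 4.1 occupy positions 2–4 → each gets rank 2.
N has value 5 → rank 5.

5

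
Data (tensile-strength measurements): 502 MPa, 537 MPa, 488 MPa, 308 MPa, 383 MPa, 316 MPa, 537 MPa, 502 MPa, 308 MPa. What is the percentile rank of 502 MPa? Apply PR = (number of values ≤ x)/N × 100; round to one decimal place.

77.8

N = 9.
Strictly below 502: 5. Equal to 502: 2.
PR = 7/9 × 100 = 77.8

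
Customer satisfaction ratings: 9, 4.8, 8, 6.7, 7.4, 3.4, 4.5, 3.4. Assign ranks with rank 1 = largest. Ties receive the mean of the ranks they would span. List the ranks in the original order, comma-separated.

Sorted (descending): 9, 8, 7.4, 6.7, 4.8, 4.5, 3.4, 3.4
The 2 values of 3.4 occupy positions 7–8 → average rank (7+8)/2 = 7.5.

1, 5, 2, 4, 3, 7.5, 6, 7.5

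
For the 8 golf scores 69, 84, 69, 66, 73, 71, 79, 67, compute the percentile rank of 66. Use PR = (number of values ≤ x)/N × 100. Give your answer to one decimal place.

12.5

N = 8.
Strictly below 66: 0. Equal to 66: 1.
PR = 1/8 × 100 = 12.5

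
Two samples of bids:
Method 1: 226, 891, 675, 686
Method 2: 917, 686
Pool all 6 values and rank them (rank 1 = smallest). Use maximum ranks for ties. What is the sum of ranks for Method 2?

Sorted (ascending): 226, 675, 686, 686, 891, 917
The 2 values of 686 occupy positions 3–4 → each gets rank 4.
Method 2 values → pooled ranks: 917→6, 686→4
Rank sum = 6 + 4 = 10

10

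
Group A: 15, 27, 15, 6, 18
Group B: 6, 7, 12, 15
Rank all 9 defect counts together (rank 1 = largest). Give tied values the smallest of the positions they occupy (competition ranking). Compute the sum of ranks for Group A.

17

Sorted (descending): 27, 18, 15, 15, 15, 12, 7, 6, 6
The 3 values of 15 occupy positions 3–5 → each gets rank 3.
The 2 values of 6 occupy positions 8–9 → each gets rank 8.
Group A values → pooled ranks: 15→3, 27→1, 15→3, 6→8, 18→2
Rank sum = 3 + 1 + 3 + 8 + 2 = 17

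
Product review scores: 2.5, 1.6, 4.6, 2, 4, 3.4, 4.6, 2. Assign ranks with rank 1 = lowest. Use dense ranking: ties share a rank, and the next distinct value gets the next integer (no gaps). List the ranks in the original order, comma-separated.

Sorted (ascending): 1.6, 2, 2, 2.5, 3.4, 4, 4.6, 4.6
The 2 values of 2 share dense rank 2.
The 2 values of 4.6 share dense rank 6.
Remaining distinct values take the next consecutive integers.

3, 1, 6, 2, 5, 4, 6, 2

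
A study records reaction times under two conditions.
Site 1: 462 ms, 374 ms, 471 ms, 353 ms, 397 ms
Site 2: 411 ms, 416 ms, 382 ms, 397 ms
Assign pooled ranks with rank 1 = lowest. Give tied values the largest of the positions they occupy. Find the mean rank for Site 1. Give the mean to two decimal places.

5.00

Sorted (ascending): 353, 374, 382, 397, 397, 411, 416, 462, 471
The 2 values of 397 occupy positions 4–5 → each gets rank 5.
Site 1 values → pooled ranks: 462→8, 374→2, 471→9, 353→1, 397→5
Mean rank = (8 + 2 + 9 + 1 + 5) / 5 = 5.00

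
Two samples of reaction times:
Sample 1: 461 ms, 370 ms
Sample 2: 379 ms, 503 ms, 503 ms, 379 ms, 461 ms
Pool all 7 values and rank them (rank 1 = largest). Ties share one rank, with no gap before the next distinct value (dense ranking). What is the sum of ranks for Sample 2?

Sorted (descending): 503, 503, 461, 461, 379, 379, 370
The 2 values of 503 share dense rank 1.
The 2 values of 461 share dense rank 2.
The 2 values of 379 share dense rank 3.
Remaining distinct values take the next consecutive integers.
Sample 2 values → pooled ranks: 379→3, 503→1, 503→1, 379→3, 461→2
Rank sum = 3 + 1 + 1 + 3 + 2 = 10

10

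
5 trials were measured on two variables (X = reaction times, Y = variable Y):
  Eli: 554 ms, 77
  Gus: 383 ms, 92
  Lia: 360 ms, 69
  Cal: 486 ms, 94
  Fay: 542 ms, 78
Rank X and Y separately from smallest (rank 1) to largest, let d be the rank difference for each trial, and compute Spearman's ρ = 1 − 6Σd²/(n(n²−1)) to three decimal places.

Ranks of variable 1: 5, 2, 1, 3, 4
Ranks of variable 2: 2, 4, 1, 5, 3
d = r₁ − r₂: 3, -2, 0, -2, 1
d²: 9, 4, 0, 4, 1; Σd² = 18
ρ = 1 − 6·18/(5·24) = 1 − 108/120 = 0.100

0.100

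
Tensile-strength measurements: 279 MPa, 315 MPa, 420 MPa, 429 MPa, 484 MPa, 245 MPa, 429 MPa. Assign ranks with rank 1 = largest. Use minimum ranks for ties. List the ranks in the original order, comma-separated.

Sorted (descending): 484, 429, 429, 420, 315, 279, 245
The 2 values of 429 occupy positions 2–3 → each gets rank 2.

6, 5, 4, 2, 1, 7, 2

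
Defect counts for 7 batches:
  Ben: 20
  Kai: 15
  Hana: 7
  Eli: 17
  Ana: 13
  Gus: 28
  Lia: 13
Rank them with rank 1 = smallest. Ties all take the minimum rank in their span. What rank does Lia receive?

2

Sorted (ascending): 7, 13, 13, 15, 17, 20, 28
The 2 values of 13 occupy positions 2–3 → each gets rank 2.
Lia has value 13 → rank 2.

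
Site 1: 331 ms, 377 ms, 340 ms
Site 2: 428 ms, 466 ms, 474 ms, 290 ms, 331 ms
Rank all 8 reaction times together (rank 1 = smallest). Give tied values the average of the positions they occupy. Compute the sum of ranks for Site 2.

24.5

Sorted (ascending): 290, 331, 331, 340, 377, 428, 466, 474
The 2 values of 331 occupy positions 2–3 → average rank (2+3)/2 = 2.5.
Site 2 values → pooled ranks: 428→6, 466→7, 474→8, 290→1, 331→2.5
Rank sum = 6 + 7 + 8 + 1 + 2.5 = 24.5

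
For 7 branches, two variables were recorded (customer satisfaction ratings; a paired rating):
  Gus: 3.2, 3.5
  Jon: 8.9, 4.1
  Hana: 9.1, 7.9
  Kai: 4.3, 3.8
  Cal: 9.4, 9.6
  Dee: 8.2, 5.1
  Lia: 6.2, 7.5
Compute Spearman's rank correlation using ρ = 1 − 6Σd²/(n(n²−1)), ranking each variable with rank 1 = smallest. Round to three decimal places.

0.857

Ranks of variable 1: 1, 5, 6, 2, 7, 4, 3
Ranks of variable 2: 1, 3, 6, 2, 7, 4, 5
d = r₁ − r₂: 0, 2, 0, 0, 0, 0, -2
d²: 0, 4, 0, 0, 0, 0, 4; Σd² = 8
ρ = 1 − 6·8/(7·48) = 1 − 48/336 = 0.857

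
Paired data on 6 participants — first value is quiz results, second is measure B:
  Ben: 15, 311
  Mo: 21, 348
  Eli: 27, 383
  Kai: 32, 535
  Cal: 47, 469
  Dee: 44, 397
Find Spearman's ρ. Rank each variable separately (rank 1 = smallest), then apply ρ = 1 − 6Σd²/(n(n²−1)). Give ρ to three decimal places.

0.829

Ranks of variable 1: 1, 2, 3, 4, 6, 5
Ranks of variable 2: 1, 2, 3, 6, 5, 4
d = r₁ − r₂: 0, 0, 0, -2, 1, 1
d²: 0, 0, 0, 4, 1, 1; Σd² = 6
ρ = 1 − 6·6/(6·35) = 1 − 36/210 = 0.829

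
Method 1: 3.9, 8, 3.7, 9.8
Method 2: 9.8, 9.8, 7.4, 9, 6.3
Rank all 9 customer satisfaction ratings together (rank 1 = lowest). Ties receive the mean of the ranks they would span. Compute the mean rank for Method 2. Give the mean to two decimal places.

Sorted (ascending): 3.7, 3.9, 6.3, 7.4, 8, 9, 9.8, 9.8, 9.8
The 3 values of 9.8 occupy positions 7–9 → average rank 8.
Method 2 values → pooled ranks: 9.8→8, 9.8→8, 7.4→4, 9→6, 6.3→3
Mean rank = (8 + 8 + 4 + 6 + 3) / 5 = 5.80

5.80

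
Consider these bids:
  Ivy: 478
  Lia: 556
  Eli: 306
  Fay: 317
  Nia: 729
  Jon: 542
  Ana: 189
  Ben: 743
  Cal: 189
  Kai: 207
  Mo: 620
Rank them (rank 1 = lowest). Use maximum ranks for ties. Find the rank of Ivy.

Sorted (ascending): 189, 189, 207, 306, 317, 478, 542, 556, 620, 729, 743
The 2 values of 189 occupy positions 1–2 → each gets rank 2.
Ivy has value 478 → rank 6.

6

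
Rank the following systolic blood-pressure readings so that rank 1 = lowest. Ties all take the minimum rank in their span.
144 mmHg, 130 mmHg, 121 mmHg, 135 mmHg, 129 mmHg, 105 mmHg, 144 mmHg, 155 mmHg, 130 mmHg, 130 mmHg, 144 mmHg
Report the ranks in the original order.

Sorted (ascending): 105, 121, 129, 130, 130, 130, 135, 144, 144, 144, 155
The 3 values of 130 occupy positions 4–6 → each gets rank 4.
The 3 values of 144 occupy positions 8–10 → each gets rank 8.

8, 4, 2, 7, 3, 1, 8, 11, 4, 4, 8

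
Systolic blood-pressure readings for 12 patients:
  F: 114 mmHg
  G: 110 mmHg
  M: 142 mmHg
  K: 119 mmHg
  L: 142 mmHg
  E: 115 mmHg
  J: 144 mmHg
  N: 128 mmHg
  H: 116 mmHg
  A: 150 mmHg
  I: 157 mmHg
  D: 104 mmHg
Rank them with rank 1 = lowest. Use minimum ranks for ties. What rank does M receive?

Sorted (ascending): 104, 110, 114, 115, 116, 119, 128, 142, 142, 144, 150, 157
The 2 values of 142 occupy positions 8–9 → each gets rank 8.
M has value 142 mmHg → rank 8.

8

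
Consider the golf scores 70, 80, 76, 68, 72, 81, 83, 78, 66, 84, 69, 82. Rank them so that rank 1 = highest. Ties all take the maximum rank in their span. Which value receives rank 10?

Sorted (descending): 84, 83, 82, 81, 80, 78, 76, 72, 70, 69, 68, 66
No ties — each value takes its position as its rank.
Rank 10 → value 69.

69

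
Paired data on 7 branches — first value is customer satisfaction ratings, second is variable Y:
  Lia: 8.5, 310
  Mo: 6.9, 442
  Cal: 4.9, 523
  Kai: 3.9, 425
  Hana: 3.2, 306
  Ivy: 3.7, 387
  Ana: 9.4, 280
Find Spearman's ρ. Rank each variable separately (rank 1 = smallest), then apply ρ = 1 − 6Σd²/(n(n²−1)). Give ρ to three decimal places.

-0.143

Ranks of variable 1: 6, 5, 4, 3, 1, 2, 7
Ranks of variable 2: 3, 6, 7, 5, 2, 4, 1
d = r₁ − r₂: 3, -1, -3, -2, -1, -2, 6
d²: 9, 1, 9, 4, 1, 4, 36; Σd² = 64
ρ = 1 − 6·64/(7·48) = 1 − 384/336 = -0.143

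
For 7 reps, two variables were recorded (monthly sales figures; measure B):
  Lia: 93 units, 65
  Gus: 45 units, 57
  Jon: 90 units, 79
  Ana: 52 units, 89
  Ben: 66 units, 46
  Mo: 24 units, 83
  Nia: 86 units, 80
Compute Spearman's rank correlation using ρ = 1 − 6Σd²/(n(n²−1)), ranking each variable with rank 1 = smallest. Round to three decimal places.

Ranks of variable 1: 7, 2, 6, 3, 4, 1, 5
Ranks of variable 2: 3, 2, 4, 7, 1, 6, 5
d = r₁ − r₂: 4, 0, 2, -4, 3, -5, 0
d²: 16, 0, 4, 16, 9, 25, 0; Σd² = 70
ρ = 1 − 6·70/(7·48) = 1 − 420/336 = -0.250

-0.250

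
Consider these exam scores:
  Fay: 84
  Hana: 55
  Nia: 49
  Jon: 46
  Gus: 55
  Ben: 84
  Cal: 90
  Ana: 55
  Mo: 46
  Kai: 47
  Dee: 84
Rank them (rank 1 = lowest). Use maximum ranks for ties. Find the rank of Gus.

7

Sorted (ascending): 46, 46, 47, 49, 55, 55, 55, 84, 84, 84, 90
The 2 values of 46 occupy positions 1–2 → each gets rank 2.
The 3 values of 55 occupy positions 5–7 → each gets rank 7.
The 3 values of 84 occupy positions 8–10 → each gets rank 10.
Gus has value 55 → rank 7.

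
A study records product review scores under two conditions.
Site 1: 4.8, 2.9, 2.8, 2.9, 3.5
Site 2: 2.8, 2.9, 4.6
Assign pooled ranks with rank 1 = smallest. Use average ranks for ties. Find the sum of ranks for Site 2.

12.5

Sorted (ascending): 2.8, 2.8, 2.9, 2.9, 2.9, 3.5, 4.6, 4.8
The 2 values of 2.8 occupy positions 1–2 → average rank (1+2)/2 = 1.5.
The 3 values of 2.9 occupy positions 3–5 → average rank 4.
Site 2 values → pooled ranks: 2.8→1.5, 2.9→4, 4.6→7
Rank sum = 1.5 + 4 + 7 = 12.5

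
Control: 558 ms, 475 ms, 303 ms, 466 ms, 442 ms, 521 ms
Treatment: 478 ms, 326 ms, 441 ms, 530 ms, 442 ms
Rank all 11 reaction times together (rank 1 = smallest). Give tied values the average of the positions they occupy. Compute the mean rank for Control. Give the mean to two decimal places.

6.42

Sorted (ascending): 303, 326, 441, 442, 442, 466, 475, 478, 521, 530, 558
The 2 values of 442 occupy positions 4–5 → average rank (4+5)/2 = 4.5.
Control values → pooled ranks: 558→11, 475→7, 303→1, 466→6, 442→4.5, 521→9
Mean rank = (11 + 7 + 1 + 6 + 4.5 + 9) / 6 = 6.42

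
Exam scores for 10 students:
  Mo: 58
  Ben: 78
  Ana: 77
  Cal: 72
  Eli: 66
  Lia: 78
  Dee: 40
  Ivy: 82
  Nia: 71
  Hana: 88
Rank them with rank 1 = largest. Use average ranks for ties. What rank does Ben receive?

3.5

Sorted (descending): 88, 82, 78, 78, 77, 72, 71, 66, 58, 40
The 2 values of 78 occupy positions 3–4 → average rank (3+4)/2 = 3.5.
Ben has value 78 → rank 3.5.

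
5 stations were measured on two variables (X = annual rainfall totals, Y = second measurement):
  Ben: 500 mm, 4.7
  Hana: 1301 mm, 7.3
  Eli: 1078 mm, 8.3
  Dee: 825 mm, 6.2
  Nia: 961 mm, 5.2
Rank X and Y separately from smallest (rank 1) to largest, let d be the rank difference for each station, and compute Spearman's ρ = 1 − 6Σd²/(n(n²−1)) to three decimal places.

0.800

Ranks of variable 1: 1, 5, 4, 2, 3
Ranks of variable 2: 1, 4, 5, 3, 2
d = r₁ − r₂: 0, 1, -1, -1, 1
d²: 0, 1, 1, 1, 1; Σd² = 4
ρ = 1 − 6·4/(5·24) = 1 − 24/120 = 0.800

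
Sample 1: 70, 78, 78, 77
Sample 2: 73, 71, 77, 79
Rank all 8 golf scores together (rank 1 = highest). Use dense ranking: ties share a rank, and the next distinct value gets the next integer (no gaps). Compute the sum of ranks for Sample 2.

Sorted (descending): 79, 78, 78, 77, 77, 73, 71, 70
The 2 values of 78 share dense rank 2.
The 2 values of 77 share dense rank 3.
Remaining distinct values take the next consecutive integers.
Sample 2 values → pooled ranks: 73→4, 71→5, 77→3, 79→1
Rank sum = 4 + 5 + 3 + 1 = 13

13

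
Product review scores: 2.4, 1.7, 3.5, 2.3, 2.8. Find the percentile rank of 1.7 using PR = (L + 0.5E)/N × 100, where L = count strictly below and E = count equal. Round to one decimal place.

10.0

N = 5.
Strictly below 1.7: 0. Equal to 1.7: 1.
PR = (0 + 0.5·1)/5 × 100 = 10.0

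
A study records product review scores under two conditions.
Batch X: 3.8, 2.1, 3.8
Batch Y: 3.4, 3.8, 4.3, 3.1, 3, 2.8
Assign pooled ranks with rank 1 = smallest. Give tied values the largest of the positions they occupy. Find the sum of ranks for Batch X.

17

Sorted (ascending): 2.1, 2.8, 3, 3.1, 3.4, 3.8, 3.8, 3.8, 4.3
The 3 values of 3.8 occupy positions 6–8 → each gets rank 8.
Batch X values → pooled ranks: 3.8→8, 2.1→1, 3.8→8
Rank sum = 8 + 1 + 8 = 17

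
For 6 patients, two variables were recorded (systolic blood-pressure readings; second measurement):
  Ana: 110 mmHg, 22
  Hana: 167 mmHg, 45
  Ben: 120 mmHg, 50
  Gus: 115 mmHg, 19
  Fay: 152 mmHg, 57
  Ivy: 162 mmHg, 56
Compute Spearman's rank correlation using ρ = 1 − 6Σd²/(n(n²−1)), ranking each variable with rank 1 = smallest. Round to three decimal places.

Ranks of variable 1: 1, 6, 3, 2, 4, 5
Ranks of variable 2: 2, 3, 4, 1, 6, 5
d = r₁ − r₂: -1, 3, -1, 1, -2, 0
d²: 1, 9, 1, 1, 4, 0; Σd² = 16
ρ = 1 − 6·16/(6·35) = 1 − 96/210 = 0.543

0.543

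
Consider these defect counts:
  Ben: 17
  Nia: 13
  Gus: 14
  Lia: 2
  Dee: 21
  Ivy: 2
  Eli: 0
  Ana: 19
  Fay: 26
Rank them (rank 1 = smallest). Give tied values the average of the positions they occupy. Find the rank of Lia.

2.5

Sorted (ascending): 0, 2, 2, 13, 14, 17, 19, 21, 26
The 2 values of 2 occupy positions 2–3 → average rank (2+3)/2 = 2.5.
Lia has value 2 → rank 2.5.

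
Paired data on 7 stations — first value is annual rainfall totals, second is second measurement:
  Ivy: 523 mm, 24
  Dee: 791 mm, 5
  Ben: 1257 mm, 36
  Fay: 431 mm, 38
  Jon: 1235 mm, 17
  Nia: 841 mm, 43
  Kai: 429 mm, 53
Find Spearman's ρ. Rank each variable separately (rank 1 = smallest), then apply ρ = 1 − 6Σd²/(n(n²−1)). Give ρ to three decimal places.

Ranks of variable 1: 3, 4, 7, 2, 6, 5, 1
Ranks of variable 2: 3, 1, 4, 5, 2, 6, 7
d = r₁ − r₂: 0, 3, 3, -3, 4, -1, -6
d²: 0, 9, 9, 9, 16, 1, 36; Σd² = 80
ρ = 1 − 6·80/(7·48) = 1 − 480/336 = -0.429

-0.429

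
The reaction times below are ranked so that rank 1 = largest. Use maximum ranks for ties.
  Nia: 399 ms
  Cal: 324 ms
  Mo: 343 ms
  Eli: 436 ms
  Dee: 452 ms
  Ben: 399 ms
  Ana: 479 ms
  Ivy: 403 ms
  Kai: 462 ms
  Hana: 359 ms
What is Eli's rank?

4

Sorted (descending): 479, 462, 452, 436, 403, 399, 399, 359, 343, 324
The 2 values of 399 occupy positions 6–7 → each gets rank 7.
Eli has value 436 ms → rank 4.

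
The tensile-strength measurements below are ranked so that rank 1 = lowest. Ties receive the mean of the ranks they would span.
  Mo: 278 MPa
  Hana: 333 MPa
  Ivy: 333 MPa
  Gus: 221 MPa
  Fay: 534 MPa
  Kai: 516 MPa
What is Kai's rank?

Sorted (ascending): 221, 278, 333, 333, 516, 534
The 2 values of 333 occupy positions 3–4 → average rank (3+4)/2 = 3.5.
Kai has value 516 MPa → rank 5.

5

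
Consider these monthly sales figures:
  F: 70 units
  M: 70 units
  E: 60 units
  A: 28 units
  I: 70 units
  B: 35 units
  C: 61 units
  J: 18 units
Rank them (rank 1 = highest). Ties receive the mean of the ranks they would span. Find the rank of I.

Sorted (descending): 70, 70, 70, 61, 60, 35, 28, 18
The 3 values of 70 occupy positions 1–3 → average rank 2.
I has value 70 units → rank 2.

2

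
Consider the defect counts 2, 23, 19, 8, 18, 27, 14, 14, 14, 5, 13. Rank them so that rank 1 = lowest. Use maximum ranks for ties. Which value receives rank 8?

18

Sorted (ascending): 2, 5, 8, 13, 14, 14, 14, 18, 19, 23, 27
The 3 values of 14 occupy positions 5–7 → each gets rank 7.
Rank 8 → value 18.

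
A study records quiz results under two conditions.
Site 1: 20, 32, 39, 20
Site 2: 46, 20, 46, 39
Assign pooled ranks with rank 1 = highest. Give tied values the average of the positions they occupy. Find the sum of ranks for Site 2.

13.5

Sorted (descending): 46, 46, 39, 39, 32, 20, 20, 20
The 2 values of 46 occupy positions 1–2 → average rank (1+2)/2 = 1.5.
The 2 values of 39 occupy positions 3–4 → average rank (3+4)/2 = 3.5.
The 3 values of 20 occupy positions 6–8 → average rank 7.
Site 2 values → pooled ranks: 46→1.5, 20→7, 46→1.5, 39→3.5
Rank sum = 1.5 + 7 + 1.5 + 3.5 = 13.5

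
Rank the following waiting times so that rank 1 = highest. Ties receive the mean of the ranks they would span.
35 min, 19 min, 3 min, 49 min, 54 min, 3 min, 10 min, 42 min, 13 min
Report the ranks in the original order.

Sorted (descending): 54, 49, 42, 35, 19, 13, 10, 3, 3
The 2 values of 3 occupy positions 8–9 → average rank (8+9)/2 = 8.5.

4, 5, 8.5, 2, 1, 8.5, 7, 3, 6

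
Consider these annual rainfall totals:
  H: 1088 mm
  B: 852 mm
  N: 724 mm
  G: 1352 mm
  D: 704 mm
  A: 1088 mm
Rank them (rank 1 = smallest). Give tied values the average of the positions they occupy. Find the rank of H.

Sorted (ascending): 704, 724, 852, 1088, 1088, 1352
The 2 values of 1088 occupy positions 4–5 → average rank (4+5)/2 = 4.5.
H has value 1088 mm → rank 4.5.

4.5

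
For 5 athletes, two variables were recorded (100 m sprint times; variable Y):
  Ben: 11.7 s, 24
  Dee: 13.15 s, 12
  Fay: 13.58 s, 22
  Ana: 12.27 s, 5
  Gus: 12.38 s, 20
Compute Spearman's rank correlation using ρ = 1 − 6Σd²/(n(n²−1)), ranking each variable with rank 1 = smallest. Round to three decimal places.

-0.100

Ranks of variable 1: 1, 4, 5, 2, 3
Ranks of variable 2: 5, 2, 4, 1, 3
d = r₁ − r₂: -4, 2, 1, 1, 0
d²: 16, 4, 1, 1, 0; Σd² = 22
ρ = 1 − 6·22/(5·24) = 1 − 132/120 = -0.100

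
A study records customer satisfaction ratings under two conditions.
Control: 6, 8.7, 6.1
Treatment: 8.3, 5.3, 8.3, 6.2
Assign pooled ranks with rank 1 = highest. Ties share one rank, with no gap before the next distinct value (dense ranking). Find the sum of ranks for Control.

Sorted (descending): 8.7, 8.3, 8.3, 6.2, 6.1, 6, 5.3
The 2 values of 8.3 share dense rank 2.
Remaining distinct values take the next consecutive integers.
Control values → pooled ranks: 6→5, 8.7→1, 6.1→4
Rank sum = 5 + 1 + 4 = 10

10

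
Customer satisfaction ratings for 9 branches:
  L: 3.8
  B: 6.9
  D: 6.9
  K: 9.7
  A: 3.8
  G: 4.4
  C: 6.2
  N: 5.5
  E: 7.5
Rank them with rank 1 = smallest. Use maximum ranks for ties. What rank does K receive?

9

Sorted (ascending): 3.8, 3.8, 4.4, 5.5, 6.2, 6.9, 6.9, 7.5, 9.7
The 2 values of 3.8 occupy positions 1–2 → each gets rank 2.
The 2 values of 6.9 occupy positions 6–7 → each gets rank 7.
K has value 9.7 → rank 9.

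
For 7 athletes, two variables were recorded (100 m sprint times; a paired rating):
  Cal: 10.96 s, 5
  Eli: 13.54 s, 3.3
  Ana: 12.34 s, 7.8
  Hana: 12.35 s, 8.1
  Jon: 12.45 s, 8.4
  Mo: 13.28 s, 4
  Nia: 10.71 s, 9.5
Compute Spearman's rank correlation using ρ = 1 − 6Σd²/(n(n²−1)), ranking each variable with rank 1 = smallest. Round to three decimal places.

-0.643

Ranks of variable 1: 2, 7, 3, 4, 5, 6, 1
Ranks of variable 2: 3, 1, 4, 5, 6, 2, 7
d = r₁ − r₂: -1, 6, -1, -1, -1, 4, -6
d²: 1, 36, 1, 1, 1, 16, 36; Σd² = 92
ρ = 1 − 6·92/(7·48) = 1 − 552/336 = -0.643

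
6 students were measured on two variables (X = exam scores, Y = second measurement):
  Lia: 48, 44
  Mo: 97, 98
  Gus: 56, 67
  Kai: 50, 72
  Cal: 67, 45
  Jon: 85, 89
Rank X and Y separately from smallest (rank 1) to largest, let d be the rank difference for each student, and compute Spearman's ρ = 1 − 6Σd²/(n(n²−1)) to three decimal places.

Ranks of variable 1: 1, 6, 3, 2, 4, 5
Ranks of variable 2: 1, 6, 3, 4, 2, 5
d = r₁ − r₂: 0, 0, 0, -2, 2, 0
d²: 0, 0, 0, 4, 4, 0; Σd² = 8
ρ = 1 − 6·8/(6·35) = 1 − 48/210 = 0.771

0.771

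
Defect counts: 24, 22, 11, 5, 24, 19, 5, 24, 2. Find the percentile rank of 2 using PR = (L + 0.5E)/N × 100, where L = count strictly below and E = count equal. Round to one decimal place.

5.6

N = 9.
Strictly below 2: 0. Equal to 2: 1.
PR = (0 + 0.5·1)/9 × 100 = 5.6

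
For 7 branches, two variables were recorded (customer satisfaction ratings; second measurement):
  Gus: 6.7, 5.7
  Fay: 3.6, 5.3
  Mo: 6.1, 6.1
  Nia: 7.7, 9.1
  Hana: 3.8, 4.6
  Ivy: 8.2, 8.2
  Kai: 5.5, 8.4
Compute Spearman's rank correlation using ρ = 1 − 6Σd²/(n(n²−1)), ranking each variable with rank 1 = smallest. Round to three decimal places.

0.643

Ranks of variable 1: 5, 1, 4, 6, 2, 7, 3
Ranks of variable 2: 3, 2, 4, 7, 1, 5, 6
d = r₁ − r₂: 2, -1, 0, -1, 1, 2, -3
d²: 4, 1, 0, 1, 1, 4, 9; Σd² = 20
ρ = 1 − 6·20/(7·48) = 1 − 120/336 = 0.643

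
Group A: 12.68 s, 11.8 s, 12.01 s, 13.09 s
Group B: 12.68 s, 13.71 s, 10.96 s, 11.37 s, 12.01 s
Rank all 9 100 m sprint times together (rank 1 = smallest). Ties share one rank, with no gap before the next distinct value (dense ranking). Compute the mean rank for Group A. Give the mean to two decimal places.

Sorted (ascending): 10.96, 11.37, 11.8, 12.01, 12.01, 12.68, 12.68, 13.09, 13.71
The 2 values of 12.01 share dense rank 4.
The 2 values of 12.68 share dense rank 5.
Remaining distinct values take the next consecutive integers.
Group A values → pooled ranks: 12.68→5, 11.8→3, 12.01→4, 13.09→6
Mean rank = (5 + 3 + 4 + 6) / 4 = 4.50

4.50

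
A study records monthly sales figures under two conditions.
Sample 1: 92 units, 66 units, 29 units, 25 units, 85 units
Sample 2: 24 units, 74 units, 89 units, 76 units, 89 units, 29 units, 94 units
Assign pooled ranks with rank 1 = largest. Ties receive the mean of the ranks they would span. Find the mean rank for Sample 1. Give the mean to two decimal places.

Sorted (descending): 94, 92, 89, 89, 85, 76, 74, 66, 29, 29, 25, 24
The 2 values of 89 occupy positions 3–4 → average rank (3+4)/2 = 3.5.
The 2 values of 29 occupy positions 9–10 → average rank (9+10)/2 = 9.5.
Sample 1 values → pooled ranks: 92→2, 66→8, 29→9.5, 25→11, 85→5
Mean rank = (2 + 8 + 9.5 + 11 + 5) / 5 = 7.10

7.10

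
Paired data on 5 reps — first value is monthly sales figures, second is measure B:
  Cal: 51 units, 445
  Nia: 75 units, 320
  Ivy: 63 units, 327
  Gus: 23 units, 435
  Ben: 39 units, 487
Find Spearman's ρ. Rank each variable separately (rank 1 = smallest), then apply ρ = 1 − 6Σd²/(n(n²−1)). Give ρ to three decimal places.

Ranks of variable 1: 3, 5, 4, 1, 2
Ranks of variable 2: 4, 1, 2, 3, 5
d = r₁ − r₂: -1, 4, 2, -2, -3
d²: 1, 16, 4, 4, 9; Σd² = 34
ρ = 1 − 6·34/(5·24) = 1 − 204/120 = -0.700

-0.700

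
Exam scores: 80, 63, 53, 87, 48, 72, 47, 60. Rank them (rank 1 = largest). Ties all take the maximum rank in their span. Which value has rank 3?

72

Sorted (descending): 87, 80, 72, 63, 60, 53, 48, 47
No ties — each value takes its position as its rank.
Rank 3 → value 72.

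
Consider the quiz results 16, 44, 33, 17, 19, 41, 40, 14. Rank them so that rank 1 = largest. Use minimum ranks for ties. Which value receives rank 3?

Sorted (descending): 44, 41, 40, 33, 19, 17, 16, 14
No ties — each value takes its position as its rank.
Rank 3 → value 40.

40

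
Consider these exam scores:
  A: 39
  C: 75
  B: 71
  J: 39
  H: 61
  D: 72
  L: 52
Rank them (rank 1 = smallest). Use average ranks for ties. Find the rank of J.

1.5

Sorted (ascending): 39, 39, 52, 61, 71, 72, 75
The 2 values of 39 occupy positions 1–2 → average rank (1+2)/2 = 1.5.
J has value 39 → rank 1.5.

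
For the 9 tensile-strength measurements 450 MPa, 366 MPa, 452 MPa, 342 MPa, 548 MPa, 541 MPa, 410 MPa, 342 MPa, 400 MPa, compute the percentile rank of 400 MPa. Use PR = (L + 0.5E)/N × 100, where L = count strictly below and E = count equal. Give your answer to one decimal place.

38.9

N = 9.
Strictly below 400: 3. Equal to 400: 1.
PR = (3 + 0.5·1)/9 × 100 = 38.9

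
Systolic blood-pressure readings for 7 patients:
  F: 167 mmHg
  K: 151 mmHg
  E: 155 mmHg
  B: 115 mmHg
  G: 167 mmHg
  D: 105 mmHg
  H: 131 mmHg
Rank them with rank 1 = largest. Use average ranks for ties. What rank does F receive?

1.5

Sorted (descending): 167, 167, 155, 151, 131, 115, 105
The 2 values of 167 occupy positions 1–2 → average rank (1+2)/2 = 1.5.
F has value 167 mmHg → rank 1.5.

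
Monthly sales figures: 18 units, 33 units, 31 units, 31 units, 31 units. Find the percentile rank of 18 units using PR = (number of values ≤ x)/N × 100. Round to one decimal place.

N = 5.
Strictly below 18: 0. Equal to 18: 1.
PR = 1/5 × 100 = 20.0

20.0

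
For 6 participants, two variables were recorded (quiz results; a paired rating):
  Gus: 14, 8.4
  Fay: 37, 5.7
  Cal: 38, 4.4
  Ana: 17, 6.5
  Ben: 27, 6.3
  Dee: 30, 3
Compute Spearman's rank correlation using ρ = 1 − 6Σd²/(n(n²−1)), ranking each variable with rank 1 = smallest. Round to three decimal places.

-0.829

Ranks of variable 1: 1, 5, 6, 2, 3, 4
Ranks of variable 2: 6, 3, 2, 5, 4, 1
d = r₁ − r₂: -5, 2, 4, -3, -1, 3
d²: 25, 4, 16, 9, 1, 9; Σd² = 64
ρ = 1 − 6·64/(6·35) = 1 − 384/210 = -0.829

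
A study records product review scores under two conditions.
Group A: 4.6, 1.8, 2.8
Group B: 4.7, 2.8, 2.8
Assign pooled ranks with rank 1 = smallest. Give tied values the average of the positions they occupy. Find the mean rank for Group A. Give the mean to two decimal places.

3.00

Sorted (ascending): 1.8, 2.8, 2.8, 2.8, 4.6, 4.7
The 3 values of 2.8 occupy positions 2–4 → average rank 3.
Group A values → pooled ranks: 4.6→5, 1.8→1, 2.8→3
Mean rank = (5 + 1 + 3) / 3 = 3.00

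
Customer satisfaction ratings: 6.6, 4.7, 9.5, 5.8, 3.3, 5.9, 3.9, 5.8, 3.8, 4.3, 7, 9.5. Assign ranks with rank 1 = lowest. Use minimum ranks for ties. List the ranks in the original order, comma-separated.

Sorted (ascending): 3.3, 3.8, 3.9, 4.3, 4.7, 5.8, 5.8, 5.9, 6.6, 7, 9.5, 9.5
The 2 values of 5.8 occupy positions 6–7 → each gets rank 6.
The 2 values of 9.5 occupy positions 11–12 → each gets rank 11.

9, 5, 11, 6, 1, 8, 3, 6, 2, 4, 10, 11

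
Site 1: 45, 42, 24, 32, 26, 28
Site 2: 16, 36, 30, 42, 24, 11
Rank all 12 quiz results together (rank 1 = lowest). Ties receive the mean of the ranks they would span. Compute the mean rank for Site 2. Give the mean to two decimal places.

Sorted (ascending): 11, 16, 24, 24, 26, 28, 30, 32, 36, 42, 42, 45
The 2 values of 24 occupy positions 3–4 → average rank (3+4)/2 = 3.5.
The 2 values of 42 occupy positions 10–11 → average rank (10+11)/2 = 10.5.
Site 2 values → pooled ranks: 16→2, 36→9, 30→7, 42→10.5, 24→3.5, 11→1
Mean rank = (2 + 9 + 7 + 10.5 + 3.5 + 1) / 6 = 5.50

5.50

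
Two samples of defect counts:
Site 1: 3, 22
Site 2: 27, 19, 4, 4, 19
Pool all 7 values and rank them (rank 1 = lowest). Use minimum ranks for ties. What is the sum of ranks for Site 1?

Sorted (ascending): 3, 4, 4, 19, 19, 22, 27
The 2 values of 4 occupy positions 2–3 → each gets rank 2.
The 2 values of 19 occupy positions 4–5 → each gets rank 4.
Site 1 values → pooled ranks: 3→1, 22→6
Rank sum = 1 + 6 = 7

7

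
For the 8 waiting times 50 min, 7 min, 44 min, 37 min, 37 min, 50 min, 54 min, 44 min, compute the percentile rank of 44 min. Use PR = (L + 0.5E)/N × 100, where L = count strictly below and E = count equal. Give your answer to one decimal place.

N = 8.
Strictly below 44: 3. Equal to 44: 2.
PR = (3 + 0.5·2)/8 × 100 = 50.0

50.0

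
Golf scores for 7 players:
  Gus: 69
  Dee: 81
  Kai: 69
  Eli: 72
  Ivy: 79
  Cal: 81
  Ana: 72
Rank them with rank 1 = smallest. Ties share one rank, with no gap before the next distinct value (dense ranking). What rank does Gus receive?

1

Sorted (ascending): 69, 69, 72, 72, 79, 81, 81
The 2 values of 69 share dense rank 1.
The 2 values of 72 share dense rank 2.
The 2 values of 81 share dense rank 4.
Remaining distinct values take the next consecutive integers.
Gus has value 69 → rank 1.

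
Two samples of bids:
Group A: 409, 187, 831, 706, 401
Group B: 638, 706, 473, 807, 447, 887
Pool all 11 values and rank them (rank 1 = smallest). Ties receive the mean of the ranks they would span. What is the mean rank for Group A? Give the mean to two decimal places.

Sorted (ascending): 187, 401, 409, 447, 473, 638, 706, 706, 807, 831, 887
The 2 values of 706 occupy positions 7–8 → average rank (7+8)/2 = 7.5.
Group A values → pooled ranks: 409→3, 187→1, 831→10, 706→7.5, 401→2
Mean rank = (3 + 1 + 10 + 7.5 + 2) / 5 = 4.70

4.70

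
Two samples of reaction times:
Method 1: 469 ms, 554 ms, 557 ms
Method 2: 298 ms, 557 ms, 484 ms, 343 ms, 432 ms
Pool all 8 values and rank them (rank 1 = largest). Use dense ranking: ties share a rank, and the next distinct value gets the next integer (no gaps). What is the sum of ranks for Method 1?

7

Sorted (descending): 557, 557, 554, 484, 469, 432, 343, 298
The 2 values of 557 share dense rank 1.
Remaining distinct values take the next consecutive integers.
Method 1 values → pooled ranks: 469→4, 554→2, 557→1
Rank sum = 4 + 2 + 1 = 7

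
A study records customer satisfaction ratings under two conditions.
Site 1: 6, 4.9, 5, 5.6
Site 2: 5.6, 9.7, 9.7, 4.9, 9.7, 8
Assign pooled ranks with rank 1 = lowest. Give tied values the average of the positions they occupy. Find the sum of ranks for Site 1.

15

Sorted (ascending): 4.9, 4.9, 5, 5.6, 5.6, 6, 8, 9.7, 9.7, 9.7
The 2 values of 4.9 occupy positions 1–2 → average rank (1+2)/2 = 1.5.
The 2 values of 5.6 occupy positions 4–5 → average rank (4+5)/2 = 4.5.
The 3 values of 9.7 occupy positions 8–10 → average rank 9.
Site 1 values → pooled ranks: 6→6, 4.9→1.5, 5→3, 5.6→4.5
Rank sum = 6 + 1.5 + 3 + 4.5 = 15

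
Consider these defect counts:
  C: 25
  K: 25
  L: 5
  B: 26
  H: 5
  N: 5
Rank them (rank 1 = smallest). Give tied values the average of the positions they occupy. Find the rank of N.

Sorted (ascending): 5, 5, 5, 25, 25, 26
The 3 values of 5 occupy positions 1–3 → average rank 2.
The 2 values of 25 occupy positions 4–5 → average rank (4+5)/2 = 4.5.
N has value 5 → rank 2.

2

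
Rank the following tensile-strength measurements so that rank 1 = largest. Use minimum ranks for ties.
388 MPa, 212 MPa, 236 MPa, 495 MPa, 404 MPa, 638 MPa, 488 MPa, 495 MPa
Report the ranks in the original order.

Sorted (descending): 638, 495, 495, 488, 404, 388, 236, 212
The 2 values of 495 occupy positions 2–3 → each gets rank 2.

6, 8, 7, 2, 5, 1, 4, 2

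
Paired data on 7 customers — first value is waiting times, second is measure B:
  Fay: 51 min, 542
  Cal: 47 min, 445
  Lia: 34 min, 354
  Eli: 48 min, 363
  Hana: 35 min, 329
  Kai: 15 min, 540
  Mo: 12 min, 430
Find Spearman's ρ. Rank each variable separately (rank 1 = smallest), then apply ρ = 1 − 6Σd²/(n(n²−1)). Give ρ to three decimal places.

Ranks of variable 1: 7, 5, 3, 6, 4, 2, 1
Ranks of variable 2: 7, 5, 2, 3, 1, 6, 4
d = r₁ − r₂: 0, 0, 1, 3, 3, -4, -3
d²: 0, 0, 1, 9, 9, 16, 9; Σd² = 44
ρ = 1 − 6·44/(7·48) = 1 − 264/336 = 0.214

0.214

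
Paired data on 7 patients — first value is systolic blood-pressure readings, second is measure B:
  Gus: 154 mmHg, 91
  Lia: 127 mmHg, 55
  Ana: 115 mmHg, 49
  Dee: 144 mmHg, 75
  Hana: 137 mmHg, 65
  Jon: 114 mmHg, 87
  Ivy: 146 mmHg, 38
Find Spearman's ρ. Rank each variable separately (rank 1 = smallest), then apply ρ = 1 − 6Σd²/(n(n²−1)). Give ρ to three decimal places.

0.107

Ranks of variable 1: 7, 3, 2, 5, 4, 1, 6
Ranks of variable 2: 7, 3, 2, 5, 4, 6, 1
d = r₁ − r₂: 0, 0, 0, 0, 0, -5, 5
d²: 0, 0, 0, 0, 0, 25, 25; Σd² = 50
ρ = 1 − 6·50/(7·48) = 1 − 300/336 = 0.107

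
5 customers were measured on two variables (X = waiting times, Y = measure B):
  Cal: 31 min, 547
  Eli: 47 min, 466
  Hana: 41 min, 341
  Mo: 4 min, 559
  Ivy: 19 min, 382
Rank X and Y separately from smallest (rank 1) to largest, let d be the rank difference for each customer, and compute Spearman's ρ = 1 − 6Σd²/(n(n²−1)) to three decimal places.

-0.500

Ranks of variable 1: 3, 5, 4, 1, 2
Ranks of variable 2: 4, 3, 1, 5, 2
d = r₁ − r₂: -1, 2, 3, -4, 0
d²: 1, 4, 9, 16, 0; Σd² = 30
ρ = 1 − 6·30/(5·24) = 1 − 180/120 = -0.500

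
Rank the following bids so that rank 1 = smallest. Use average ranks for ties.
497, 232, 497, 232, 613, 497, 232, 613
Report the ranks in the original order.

Sorted (ascending): 232, 232, 232, 497, 497, 497, 613, 613
The 3 values of 232 occupy positions 1–3 → average rank 2.
The 3 values of 497 occupy positions 4–6 → average rank 5.
The 2 values of 613 occupy positions 7–8 → average rank (7+8)/2 = 7.5.

5, 2, 5, 2, 7.5, 5, 2, 7.5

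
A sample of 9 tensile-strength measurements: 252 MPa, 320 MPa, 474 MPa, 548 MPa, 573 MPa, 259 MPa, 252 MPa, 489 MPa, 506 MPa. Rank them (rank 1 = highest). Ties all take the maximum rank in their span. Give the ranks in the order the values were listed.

9, 6, 5, 2, 1, 7, 9, 4, 3

Sorted (descending): 573, 548, 506, 489, 474, 320, 259, 252, 252
The 2 values of 252 occupy positions 8–9 → each gets rank 9.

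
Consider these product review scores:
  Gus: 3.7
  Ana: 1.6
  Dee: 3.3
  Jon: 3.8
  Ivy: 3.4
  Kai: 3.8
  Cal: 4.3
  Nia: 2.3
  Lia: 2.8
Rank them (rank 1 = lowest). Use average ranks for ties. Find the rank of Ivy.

Sorted (ascending): 1.6, 2.3, 2.8, 3.3, 3.4, 3.7, 3.8, 3.8, 4.3
The 2 values of 3.8 occupy positions 7–8 → average rank (7+8)/2 = 7.5.
Ivy has value 3.4 → rank 5.

5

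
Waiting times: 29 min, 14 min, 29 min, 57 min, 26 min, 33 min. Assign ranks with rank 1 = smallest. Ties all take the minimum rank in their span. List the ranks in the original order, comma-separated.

Sorted (ascending): 14, 26, 29, 29, 33, 57
The 2 values of 29 occupy positions 3–4 → each gets rank 3.

3, 1, 3, 6, 2, 5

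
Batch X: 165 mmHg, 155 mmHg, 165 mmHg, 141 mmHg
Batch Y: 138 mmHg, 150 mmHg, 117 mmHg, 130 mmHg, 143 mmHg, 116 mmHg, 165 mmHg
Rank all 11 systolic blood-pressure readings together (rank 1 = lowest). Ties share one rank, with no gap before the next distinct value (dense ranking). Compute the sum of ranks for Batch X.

31

Sorted (ascending): 116, 117, 130, 138, 141, 143, 150, 155, 165, 165, 165
The 3 values of 165 share dense rank 9.
Remaining distinct values take the next consecutive integers.
Batch X values → pooled ranks: 165→9, 155→8, 165→9, 141→5
Rank sum = 9 + 8 + 9 + 5 = 31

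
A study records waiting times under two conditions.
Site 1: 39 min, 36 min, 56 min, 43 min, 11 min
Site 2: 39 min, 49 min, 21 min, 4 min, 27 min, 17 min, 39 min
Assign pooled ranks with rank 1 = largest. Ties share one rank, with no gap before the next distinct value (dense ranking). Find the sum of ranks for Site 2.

41

Sorted (descending): 56, 49, 43, 39, 39, 39, 36, 27, 21, 17, 11, 4
The 3 values of 39 share dense rank 4.
Remaining distinct values take the next consecutive integers.
Site 2 values → pooled ranks: 39→4, 49→2, 21→7, 4→10, 27→6, 17→8, 39→4
Rank sum = 4 + 2 + 7 + 10 + 6 + 8 + 4 = 41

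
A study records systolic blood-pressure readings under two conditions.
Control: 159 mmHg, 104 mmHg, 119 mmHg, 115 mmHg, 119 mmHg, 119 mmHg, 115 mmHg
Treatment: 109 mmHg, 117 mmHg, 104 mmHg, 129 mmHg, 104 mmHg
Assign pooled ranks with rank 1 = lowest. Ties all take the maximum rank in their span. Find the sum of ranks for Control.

Sorted (ascending): 104, 104, 104, 109, 115, 115, 117, 119, 119, 119, 129, 159
The 3 values of 104 occupy positions 1–3 → each gets rank 3.
The 2 values of 115 occupy positions 5–6 → each gets rank 6.
The 3 values of 119 occupy positions 8–10 → each gets rank 10.
Control values → pooled ranks: 159→12, 104→3, 119→10, 115→6, 119→10, 119→10, 115→6
Rank sum = 12 + 3 + 10 + 6 + 10 + 10 + 6 = 57

57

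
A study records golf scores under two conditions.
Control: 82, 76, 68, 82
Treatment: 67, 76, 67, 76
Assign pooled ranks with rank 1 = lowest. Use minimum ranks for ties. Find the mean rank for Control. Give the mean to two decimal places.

Sorted (ascending): 67, 67, 68, 76, 76, 76, 82, 82
The 2 values of 67 occupy positions 1–2 → each gets rank 1.
The 3 values of 76 occupy positions 4–6 → each gets rank 4.
The 2 values of 82 occupy positions 7–8 → each gets rank 7.
Control values → pooled ranks: 82→7, 76→4, 68→3, 82→7
Mean rank = (7 + 4 + 3 + 7) / 4 = 5.25

5.25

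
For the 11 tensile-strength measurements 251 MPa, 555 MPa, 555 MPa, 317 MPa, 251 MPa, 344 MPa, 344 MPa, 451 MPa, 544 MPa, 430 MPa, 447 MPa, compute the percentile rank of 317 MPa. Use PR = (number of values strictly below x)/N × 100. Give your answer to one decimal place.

18.2

N = 11.
Strictly below 317: 2. Equal to 317: 1.
PR = 2/11 × 100 = 18.2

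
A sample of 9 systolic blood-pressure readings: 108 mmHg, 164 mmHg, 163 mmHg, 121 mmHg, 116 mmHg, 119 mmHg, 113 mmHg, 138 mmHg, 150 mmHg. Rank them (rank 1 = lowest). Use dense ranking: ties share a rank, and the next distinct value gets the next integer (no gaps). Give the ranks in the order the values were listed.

Sorted (ascending): 108, 113, 116, 119, 121, 138, 150, 163, 164
No ties — each value takes its position as its rank.

1, 9, 8, 5, 3, 4, 2, 6, 7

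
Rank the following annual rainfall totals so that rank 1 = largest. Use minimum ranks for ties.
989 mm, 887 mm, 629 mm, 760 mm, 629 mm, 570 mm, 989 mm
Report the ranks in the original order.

1, 3, 5, 4, 5, 7, 1

Sorted (descending): 989, 989, 887, 760, 629, 629, 570
The 2 values of 989 occupy positions 1–2 → each gets rank 1.
The 2 values of 629 occupy positions 5–6 → each gets rank 5.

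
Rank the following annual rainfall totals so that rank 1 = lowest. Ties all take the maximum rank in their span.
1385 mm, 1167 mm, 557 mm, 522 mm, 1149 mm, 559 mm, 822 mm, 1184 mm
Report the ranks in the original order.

8, 6, 2, 1, 5, 3, 4, 7

Sorted (ascending): 522, 557, 559, 822, 1149, 1167, 1184, 1385
No ties — each value takes its position as its rank.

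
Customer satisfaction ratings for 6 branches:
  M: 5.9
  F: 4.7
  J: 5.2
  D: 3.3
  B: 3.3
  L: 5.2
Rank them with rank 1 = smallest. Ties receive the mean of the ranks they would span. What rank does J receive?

4.5

Sorted (ascending): 3.3, 3.3, 4.7, 5.2, 5.2, 5.9
The 2 values of 3.3 occupy positions 1–2 → average rank (1+2)/2 = 1.5.
The 2 values of 5.2 occupy positions 4–5 → average rank (4+5)/2 = 4.5.
J has value 5.2 → rank 4.5.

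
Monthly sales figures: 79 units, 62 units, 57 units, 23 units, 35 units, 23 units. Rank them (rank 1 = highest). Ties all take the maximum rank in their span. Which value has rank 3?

Sorted (descending): 79, 62, 57, 35, 23, 23
The 2 values of 23 occupy positions 5–6 → each gets rank 6.
Rank 3 → value 57.

57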